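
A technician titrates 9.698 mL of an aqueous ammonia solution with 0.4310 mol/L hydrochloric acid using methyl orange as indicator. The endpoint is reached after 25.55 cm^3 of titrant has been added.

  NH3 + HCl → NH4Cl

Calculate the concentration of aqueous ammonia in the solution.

1.135 mol/L

n(HCl) = 0.02555 L × 0.4310 mol/L = 0.01101 mol
n(NH3) = 0.01101 mol (1:1 mole ratio)
[NH3] = 0.01101 mol / 0.009698 L = 1.135 mol/L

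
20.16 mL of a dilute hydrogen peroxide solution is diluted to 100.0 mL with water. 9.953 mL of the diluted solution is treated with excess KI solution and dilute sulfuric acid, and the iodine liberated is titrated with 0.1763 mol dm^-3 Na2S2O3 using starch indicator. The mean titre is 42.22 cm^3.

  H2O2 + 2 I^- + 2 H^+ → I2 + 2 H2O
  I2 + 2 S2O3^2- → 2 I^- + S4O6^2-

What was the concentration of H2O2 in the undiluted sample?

1.855 mol/L

n(S2O3^2-) = 0.04222 × 0.1763 = 7.443 × 10^-3 mol
n(I2) = n(S2O3^2-)/2 = 3.722 × 10^-3 mol
n(H2O2) in the aliquot = 3.722 × 10^-3 mol (1:1 ratio)
[H2O2]_dilute = 3.722 × 10^-3 / 0.009953 = 0.3739 mol/L
[H2O2]_original = 0.3739 × 100.0/20.16 = 1.855 mol/L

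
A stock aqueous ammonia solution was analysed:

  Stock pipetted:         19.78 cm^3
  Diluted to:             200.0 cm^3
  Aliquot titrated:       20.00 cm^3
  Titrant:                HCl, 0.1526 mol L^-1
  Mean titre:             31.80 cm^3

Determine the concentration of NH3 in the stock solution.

NH3 + HCl → NH4Cl
n(HCl) = 0.03180 × 0.1526 = 4.853 × 10^-3 mol
n(NH3) in the aliquot = 4.853 × 10^-3 mol (1:1 ratio)
[NH3]_dilute = 4.853 × 10^-3 / 0.02000 = 0.2426 mol/L
Dilution factor = 200.0 / 19.78 = 10.11
[NH3]_stock = 0.2426 × 10.11 = 2.453 mol/L

2.453 mol/L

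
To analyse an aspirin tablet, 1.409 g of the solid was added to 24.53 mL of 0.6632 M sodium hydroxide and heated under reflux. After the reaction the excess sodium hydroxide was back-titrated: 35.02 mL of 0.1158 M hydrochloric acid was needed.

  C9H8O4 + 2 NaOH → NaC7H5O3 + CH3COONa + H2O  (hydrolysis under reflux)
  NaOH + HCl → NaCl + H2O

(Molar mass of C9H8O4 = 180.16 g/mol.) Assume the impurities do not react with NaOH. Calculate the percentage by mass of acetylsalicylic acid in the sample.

78.08 %

n(NaOH) added = 0.02453 × 0.6632 = 0.01627 mol
n(HCl) used in back-titration = 0.03502 × 0.1158 = 4.055 × 10^-3 mol
n(NaOH) left over = 4.055 × 10^-3 mol (1:1 ratio)
n(NaOH) consumed by analyte = 0.01627 − 4.055 × 10^-3 = 0.01221 mol
From the 1:2 ratio, n(C9H8O4) = 1/2 × 0.01221 = 6.106 × 10^-3 mol
mass of C9H8O4 = 6.106 × 10^-3 × 180.16 = 1.100 g
% C9H8O4 = 1.100 / 1.409 × 100 = 78.08 %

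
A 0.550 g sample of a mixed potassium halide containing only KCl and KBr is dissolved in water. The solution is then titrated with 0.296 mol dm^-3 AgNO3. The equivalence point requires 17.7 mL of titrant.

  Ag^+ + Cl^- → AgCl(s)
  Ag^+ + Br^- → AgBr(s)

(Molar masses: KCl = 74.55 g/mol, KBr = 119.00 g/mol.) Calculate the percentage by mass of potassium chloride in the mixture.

n(AgNO3) = 0.0177 × 0.296 = 5.24 × 10^-3 mol
Let x = n(KCl), y = n(KBr).
Titrant: 1x + 1y = 5.24 × 10^-3;  mass: 74.55x + 119.00y = 0.550
Solving, x = 1.65 × 10^-3 mol, y = 3.59 × 10^-3 mol
mass of KCl = 1.65 × 10^-3 × 74.55 = 0.123 g
% KCl = 0.123 / 0.550 × 100 = 22.4 %

22.4 %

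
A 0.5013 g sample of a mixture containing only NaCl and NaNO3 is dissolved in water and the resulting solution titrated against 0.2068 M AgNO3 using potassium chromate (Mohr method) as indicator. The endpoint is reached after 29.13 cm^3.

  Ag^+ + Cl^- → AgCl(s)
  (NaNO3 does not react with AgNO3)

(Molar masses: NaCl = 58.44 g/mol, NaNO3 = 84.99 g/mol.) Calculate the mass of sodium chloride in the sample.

n(AgNO3) = 0.02913 × 0.2068 = 6.024 × 10^-3 mol
Let x = n(NaCl), y = n(NaNO3).
Titrant: 1x = 6.024 × 10^-3;  mass: 58.44x + 84.99y = 0.5013
Solving, x = 6.024 × 10^-3 mol, y = 1.756 × 10^-3 mol
mass of NaCl = 6.024 × 10^-3 × 58.44 = 0.3520 g

0.3520 g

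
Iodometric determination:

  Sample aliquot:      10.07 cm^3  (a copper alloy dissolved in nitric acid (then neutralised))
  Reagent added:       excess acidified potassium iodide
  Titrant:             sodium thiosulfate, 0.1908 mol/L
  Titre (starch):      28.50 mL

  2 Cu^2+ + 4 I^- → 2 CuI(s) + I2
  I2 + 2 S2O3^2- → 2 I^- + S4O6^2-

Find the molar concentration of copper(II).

0.5400 mol/L

n(S2O3^2-) = 0.02850 × 0.1908 = 5.438 × 10^-3 mol
n(I2) = n(S2O3^2-)/2 = 2.719 × 10^-3 mol
From the 2:1 ratio, n(Cu2+) in the aliquot = 2/1 × 2.719 × 10^-3 = 5.438 × 10^-3 mol
[Cu2+] = 5.438 × 10^-3 / 0.01007 = 0.5400 mol/L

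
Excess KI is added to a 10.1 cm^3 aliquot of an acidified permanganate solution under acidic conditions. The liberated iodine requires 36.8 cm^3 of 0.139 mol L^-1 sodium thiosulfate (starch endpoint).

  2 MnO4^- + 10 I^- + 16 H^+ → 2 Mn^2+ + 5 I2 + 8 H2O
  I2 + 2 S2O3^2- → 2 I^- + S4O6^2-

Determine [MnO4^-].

0.101 mol/L

n(S2O3^2-) = 0.0368 × 0.139 = 5.12 × 10^-3 mol
n(I2) = n(S2O3^2-)/2 = 2.56 × 10^-3 mol
From the 2:5 ratio, n(MnO4^-) in the aliquot = 2/5 × 2.56 × 10^-3 = 1.02 × 10^-3 mol
[MnO4^-] = 1.02 × 10^-3 / 0.0101 = 0.101 mol/L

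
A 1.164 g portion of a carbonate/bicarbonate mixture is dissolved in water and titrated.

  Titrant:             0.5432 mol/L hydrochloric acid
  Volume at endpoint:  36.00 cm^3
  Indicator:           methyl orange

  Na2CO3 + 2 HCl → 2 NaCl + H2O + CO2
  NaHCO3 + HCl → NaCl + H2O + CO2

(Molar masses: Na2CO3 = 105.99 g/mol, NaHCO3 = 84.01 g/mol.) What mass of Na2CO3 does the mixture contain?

n(HCl) = 0.03600 × 0.5432 = 0.01956 mol
Let x = n(Na2CO3), y = n(NaHCO3).
Titrant: 2x + 1y = 0.01956;  mass: 105.99x + 84.01y = 1.164
Solving, x = 7.719 × 10^-3 mol, y = 4.116 × 10^-3 mol
mass of Na2CO3 = 7.719 × 10^-3 × 105.99 = 0.8182 g

0.8182 g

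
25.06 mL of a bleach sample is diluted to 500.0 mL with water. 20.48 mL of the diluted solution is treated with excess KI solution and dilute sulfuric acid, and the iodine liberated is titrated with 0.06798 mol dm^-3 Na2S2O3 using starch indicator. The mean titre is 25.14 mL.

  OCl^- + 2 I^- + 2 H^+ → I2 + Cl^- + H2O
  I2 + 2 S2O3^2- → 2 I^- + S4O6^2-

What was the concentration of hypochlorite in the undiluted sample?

n(S2O3^2-) = 0.02514 × 0.06798 = 1.709 × 10^-3 mol
n(I2) = n(S2O3^2-)/2 = 8.545 × 10^-4 mol
n(OCl^-) in the aliquot = 8.545 × 10^-4 mol (1:1 ratio)
[OCl^-]_dilute = 8.545 × 10^-4 / 0.02048 = 0.04172 mol/L
[OCl^-]_original = 0.04172 × 500.0/25.06 = 0.8325 mol/L

0.8325 mol/L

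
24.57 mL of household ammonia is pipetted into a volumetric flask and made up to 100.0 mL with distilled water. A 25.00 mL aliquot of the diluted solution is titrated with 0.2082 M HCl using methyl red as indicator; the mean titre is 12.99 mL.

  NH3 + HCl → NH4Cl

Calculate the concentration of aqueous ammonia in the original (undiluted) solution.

n(HCl) = 0.01299 × 0.2082 = 2.705 × 10^-3 mol
n(NH3) in the aliquot = 2.705 × 10^-3 mol (1:1 ratio)
[NH3]_dilute = 2.705 × 10^-3 / 0.02500 = 0.1082 mol/L
Dilution factor = 100.0 / 24.57 = 4.070
[NH3]_stock = 0.1082 × 4.070 = 0.4403 mol/L

0.4403 M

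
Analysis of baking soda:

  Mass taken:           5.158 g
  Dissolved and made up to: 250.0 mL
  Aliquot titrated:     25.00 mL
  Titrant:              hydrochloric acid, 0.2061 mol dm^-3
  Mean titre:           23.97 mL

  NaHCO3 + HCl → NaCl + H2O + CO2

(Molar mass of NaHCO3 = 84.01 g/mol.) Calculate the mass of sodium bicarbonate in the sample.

4.150 g

n(HCl) per titration = 0.02397 × 0.2061 = 4.940 × 10^-3 mol
n(NaHCO3) in each aliquot = 4.940 × 10^-3 mol (1:1 ratio)
n(NaHCO3) in the whole flask = 4.940 × 10^-3 × 250.0/25.00 = 0.04940 mol
mass of NaHCO3 = 0.04940 × 84.01 = 4.150 g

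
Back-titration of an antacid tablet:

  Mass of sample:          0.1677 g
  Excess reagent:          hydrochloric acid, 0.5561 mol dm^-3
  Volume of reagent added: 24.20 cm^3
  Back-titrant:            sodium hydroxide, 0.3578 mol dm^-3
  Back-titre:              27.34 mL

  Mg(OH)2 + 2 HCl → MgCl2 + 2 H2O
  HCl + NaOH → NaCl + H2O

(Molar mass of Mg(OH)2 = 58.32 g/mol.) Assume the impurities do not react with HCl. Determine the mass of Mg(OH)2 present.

n(HCl) added = 0.02420 × 0.5561 = 0.01346 mol
n(NaOH) used in back-titration = 0.02734 × 0.3578 = 9.782 × 10^-3 mol
n(HCl) left over = 9.782 × 10^-3 mol (1:1 ratio)
n(HCl) consumed by analyte = 0.01346 − 9.782 × 10^-3 = 3.675 × 10^-3 mol
From the 1:2 ratio, n(Mg(OH)2) = 1/2 × 3.675 × 10^-3 = 1.838 × 10^-3 mol
mass of Mg(OH)2 = 1.838 × 10^-3 × 58.32 = 0.1072 g

0.1072 g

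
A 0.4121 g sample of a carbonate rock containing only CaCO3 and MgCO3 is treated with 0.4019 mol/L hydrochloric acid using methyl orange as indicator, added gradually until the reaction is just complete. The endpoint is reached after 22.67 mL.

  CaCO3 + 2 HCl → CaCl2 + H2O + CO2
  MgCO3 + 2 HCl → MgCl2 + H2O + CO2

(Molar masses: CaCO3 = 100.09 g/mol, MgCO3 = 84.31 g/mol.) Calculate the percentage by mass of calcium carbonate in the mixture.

43.13 %

n(HCl) = 0.02267 × 0.4019 = 9.111 × 10^-3 mol
Let x = n(CaCO3), y = n(MgCO3).
Titrant: 2x + 2y = 9.111 × 10^-3;  mass: 100.09x + 84.31y = 0.4121
Solving, x = 1.776 × 10^-3 mol, y = 2.780 × 10^-3 mol
mass of CaCO3 = 1.776 × 10^-3 × 100.09 = 0.1777 g
% CaCO3 = 0.1777 / 0.4121 × 100 = 43.13 %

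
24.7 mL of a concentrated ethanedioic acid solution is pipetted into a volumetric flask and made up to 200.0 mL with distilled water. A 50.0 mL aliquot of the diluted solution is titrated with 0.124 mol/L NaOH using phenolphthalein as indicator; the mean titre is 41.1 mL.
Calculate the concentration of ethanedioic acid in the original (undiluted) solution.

0.413 mol/L

H2C2O4 + 2 NaOH → Na2C2O4 + 2 H2O
n(NaOH) = 0.0411 × 0.124 = 5.10 × 10^-3 mol
From the 1:2 ratio, n(H2C2O4) in the aliquot = 1/2 × 5.10 × 10^-3 = 2.55 × 10^-3 mol
[H2C2O4]_dilute = 2.55 × 10^-3 / 0.0500 = 0.0510 mol/L
Dilution factor = 200.0 / 24.7 = 8.097
[H2C2O4]_stock = 0.0510 × 8.097 = 0.413 mol/L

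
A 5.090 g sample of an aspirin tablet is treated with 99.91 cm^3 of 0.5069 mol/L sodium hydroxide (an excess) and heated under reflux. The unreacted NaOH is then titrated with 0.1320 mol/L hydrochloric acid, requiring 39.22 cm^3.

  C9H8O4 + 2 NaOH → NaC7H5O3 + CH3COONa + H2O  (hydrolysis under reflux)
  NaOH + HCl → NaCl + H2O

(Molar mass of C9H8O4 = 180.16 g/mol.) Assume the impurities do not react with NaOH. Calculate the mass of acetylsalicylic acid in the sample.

n(NaOH) added = 0.09991 × 0.5069 = 0.05064 mol
n(HCl) used in back-titration = 0.03922 × 0.1320 = 5.177 × 10^-3 mol
n(NaOH) left over = 5.177 × 10^-3 mol (1:1 ratio)
n(NaOH) consumed by analyte = 0.05064 − 5.177 × 10^-3 = 0.04547 mol
From the 1:2 ratio, n(C9H8O4) = 1/2 × 0.04547 = 0.02273 mol
mass of C9H8O4 = 0.02273 × 180.16 = 4.096 g

4.096 g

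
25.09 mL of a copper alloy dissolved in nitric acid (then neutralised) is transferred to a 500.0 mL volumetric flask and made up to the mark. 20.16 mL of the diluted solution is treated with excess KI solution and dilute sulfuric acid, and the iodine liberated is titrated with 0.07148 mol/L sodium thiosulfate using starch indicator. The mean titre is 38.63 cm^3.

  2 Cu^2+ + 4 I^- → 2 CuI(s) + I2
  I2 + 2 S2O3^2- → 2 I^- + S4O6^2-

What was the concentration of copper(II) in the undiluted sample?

2.730 mol/L

n(S2O3^2-) = 0.03863 × 0.07148 = 2.761 × 10^-3 mol
n(I2) = n(S2O3^2-)/2 = 1.381 × 10^-3 mol
From the 2:1 ratio, n(Cu2+) in the aliquot = 2/1 × 1.381 × 10^-3 = 2.761 × 10^-3 mol
[Cu2+]_dilute = 2.761 × 10^-3 / 0.02016 = 0.1370 mol/L
[Cu2+]_original = 0.1370 × 500.0/25.09 = 2.730 mol/L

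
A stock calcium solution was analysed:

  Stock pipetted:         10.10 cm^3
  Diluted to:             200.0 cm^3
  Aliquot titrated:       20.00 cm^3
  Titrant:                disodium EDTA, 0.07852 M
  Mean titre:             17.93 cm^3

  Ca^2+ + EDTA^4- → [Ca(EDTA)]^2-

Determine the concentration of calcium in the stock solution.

n(EDTA) = 0.01793 × 0.07852 = 1.408 × 10^-3 mol
n(Ca2+) in the aliquot = 1.408 × 10^-3 mol (1:1 ratio)
[Ca2+]_dilute = 1.408 × 10^-3 / 0.02000 = 0.07039 mol/L
Dilution factor = 200.0 / 10.10 = 19.80
[Ca2+]_stock = 0.07039 × 19.80 = 1.394 mol/L

1.394 M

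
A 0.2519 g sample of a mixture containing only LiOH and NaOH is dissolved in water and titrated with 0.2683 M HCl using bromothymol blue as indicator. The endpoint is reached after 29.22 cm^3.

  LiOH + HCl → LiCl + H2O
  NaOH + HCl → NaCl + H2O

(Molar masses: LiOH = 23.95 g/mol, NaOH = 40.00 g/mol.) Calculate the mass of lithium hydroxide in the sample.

n(HCl) = 0.02922 × 0.2683 = 7.840 × 10^-3 mol
Let x = n(LiOH), y = n(NaOH).
Titrant: 1x + 1y = 7.840 × 10^-3;  mass: 23.95x + 40.00y = 0.2519
Solving, x = 3.844 × 10^-3 mol, y = 3.996 × 10^-3 mol
mass of LiOH = 3.844 × 10^-3 × 23.95 = 0.09205 g

0.09205 g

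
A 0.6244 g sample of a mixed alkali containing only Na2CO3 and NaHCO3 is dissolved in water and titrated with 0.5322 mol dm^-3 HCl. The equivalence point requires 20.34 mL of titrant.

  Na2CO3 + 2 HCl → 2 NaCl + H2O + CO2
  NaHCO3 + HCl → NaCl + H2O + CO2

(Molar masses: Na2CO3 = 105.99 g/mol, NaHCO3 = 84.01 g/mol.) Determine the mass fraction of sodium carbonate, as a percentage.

n(HCl) = 0.02034 × 0.5322 = 0.01082 mol
Let x = n(Na2CO3), y = n(NaHCO3).
Titrant: 2x + 1y = 0.01082;  mass: 105.99x + 84.01y = 0.6244
Solving, x = 4.595 × 10^-3 mol, y = 1.636 × 10^-3 mol
mass of Na2CO3 = 4.595 × 10^-3 × 105.99 = 0.4870 g
% Na2CO3 = 0.4870 / 0.6244 × 100 = 77.99 %

77.99 %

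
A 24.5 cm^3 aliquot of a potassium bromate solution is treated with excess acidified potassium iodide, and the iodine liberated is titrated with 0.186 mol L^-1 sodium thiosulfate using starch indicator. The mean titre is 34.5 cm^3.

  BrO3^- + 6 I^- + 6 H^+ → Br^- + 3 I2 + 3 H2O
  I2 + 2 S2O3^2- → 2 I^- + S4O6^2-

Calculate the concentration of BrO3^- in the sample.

0.0437 mol/L

n(S2O3^2-) = 0.0345 × 0.186 = 6.42 × 10^-3 mol
n(I2) = n(S2O3^2-)/2 = 3.21 × 10^-3 mol
From the 1:3 ratio, n(BrO3^-) in the aliquot = 1/3 × 3.21 × 10^-3 = 1.07 × 10^-3 mol
[BrO3^-] = 1.07 × 10^-3 / 0.0245 = 0.0437 mol/L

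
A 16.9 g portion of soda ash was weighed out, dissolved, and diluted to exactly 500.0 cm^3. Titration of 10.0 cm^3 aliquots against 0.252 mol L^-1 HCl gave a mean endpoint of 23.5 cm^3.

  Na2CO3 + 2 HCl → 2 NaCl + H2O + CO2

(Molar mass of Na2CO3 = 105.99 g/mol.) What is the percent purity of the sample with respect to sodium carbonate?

n(HCl) per titration = 0.0235 × 0.252 = 5.92 × 10^-3 mol
From the 1:2 ratio, n(Na2CO3) in each aliquot = 1/2 × 5.92 × 10^-3 = 2.96 × 10^-3 mol
n(Na2CO3) in the whole flask = 2.96 × 10^-3 × 500.0/10.0 = 0.148 mol
mass of Na2CO3 = 0.148 × 105.99 = 15.7 g
% Na2CO3 = 15.7 / 16.9 × 100 = 92.9 %

92.9 %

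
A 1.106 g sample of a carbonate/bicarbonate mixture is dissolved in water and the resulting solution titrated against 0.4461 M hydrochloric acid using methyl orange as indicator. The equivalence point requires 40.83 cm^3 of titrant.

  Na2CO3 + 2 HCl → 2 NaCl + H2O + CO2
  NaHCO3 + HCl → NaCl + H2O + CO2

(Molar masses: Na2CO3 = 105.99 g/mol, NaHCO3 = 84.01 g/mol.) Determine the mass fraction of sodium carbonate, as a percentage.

65.53 %

n(HCl) = 0.04083 × 0.4461 = 0.01821 mol
Let x = n(Na2CO3), y = n(NaHCO3).
Titrant: 2x + 1y = 0.01821;  mass: 105.99x + 84.01y = 1.106
Solving, x = 6.838 × 10^-3 mol, y = 4.538 × 10^-3 mol
mass of Na2CO3 = 6.838 × 10^-3 × 105.99 = 0.7248 g
% Na2CO3 = 0.7248 / 1.106 × 100 = 65.53 %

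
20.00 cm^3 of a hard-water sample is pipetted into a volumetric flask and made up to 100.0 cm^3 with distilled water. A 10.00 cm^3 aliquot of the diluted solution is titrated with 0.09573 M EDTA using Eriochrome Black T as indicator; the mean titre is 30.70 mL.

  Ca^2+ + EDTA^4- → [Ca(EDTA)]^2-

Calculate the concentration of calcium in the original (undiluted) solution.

1.469 M

n(EDTA) = 0.03070 × 0.09573 = 2.939 × 10^-3 mol
n(Ca2+) in the aliquot = 2.939 × 10^-3 mol (1:1 ratio)
[Ca2+]_dilute = 2.939 × 10^-3 / 0.01000 = 0.2939 mol/L
Dilution factor = 100.0 / 20.00 = 5.000
[Ca2+]_stock = 0.2939 × 5.000 = 1.469 mol/L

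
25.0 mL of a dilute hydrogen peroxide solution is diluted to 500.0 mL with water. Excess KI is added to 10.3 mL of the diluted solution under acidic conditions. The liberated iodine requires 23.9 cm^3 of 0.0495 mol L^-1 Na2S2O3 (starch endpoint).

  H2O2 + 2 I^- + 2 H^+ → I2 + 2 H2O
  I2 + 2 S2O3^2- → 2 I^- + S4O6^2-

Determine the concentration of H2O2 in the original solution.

1.15 mol/L

n(S2O3^2-) = 0.0239 × 0.0495 = 1.18 × 10^-3 mol
n(I2) = n(S2O3^2-)/2 = 5.92 × 10^-4 mol
n(H2O2) in the aliquot = 5.92 × 10^-4 mol (1:1 ratio)
[H2O2]_dilute = 5.92 × 10^-4 / 0.0103 = 0.0574 mol/L
[H2O2]_original = 0.0574 × 500.0/25.0 = 1.15 mol/L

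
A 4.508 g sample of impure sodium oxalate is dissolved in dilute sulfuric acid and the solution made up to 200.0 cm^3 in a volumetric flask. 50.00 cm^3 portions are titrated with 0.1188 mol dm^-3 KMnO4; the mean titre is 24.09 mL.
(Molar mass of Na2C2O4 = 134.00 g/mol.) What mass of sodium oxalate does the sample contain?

2 MnO4^- + 5 C2O4^2- + 16 H^+ → 2 Mn^2+ + 10 CO2 + 8 H2O
n(KMnO4) per titration = 0.02409 × 0.1188 = 2.862 × 10^-3 mol
From the 5:2 ratio, n(Na2C2O4) in each aliquot = 5/2 × 2.862 × 10^-3 = 7.155 × 10^-3 mol
n(Na2C2O4) in the whole flask = 7.155 × 10^-3 × 200.0/50.00 = 0.02862 mol
mass of Na2C2O4 = 0.02862 × 134.00 = 3.835 g

3.835 g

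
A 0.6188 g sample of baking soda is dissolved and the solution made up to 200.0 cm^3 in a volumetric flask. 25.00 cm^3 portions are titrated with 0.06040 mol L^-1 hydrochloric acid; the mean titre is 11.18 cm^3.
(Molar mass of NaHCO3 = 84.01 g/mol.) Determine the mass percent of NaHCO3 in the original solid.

NaHCO3 + HCl → NaCl + H2O + CO2
n(HCl) per titration = 0.01118 × 0.06040 = 6.753 × 10^-4 mol
n(NaHCO3) in each aliquot = 6.753 × 10^-4 mol (1:1 ratio)
n(NaHCO3) in the whole flask = 6.753 × 10^-4 × 200.0/25.00 = 5.402 × 10^-3 mol
mass of NaHCO3 = 5.402 × 10^-3 × 84.01 = 0.4538 g
% NaHCO3 = 0.4538 / 0.6188 × 100 = 73.34 %

73.34 %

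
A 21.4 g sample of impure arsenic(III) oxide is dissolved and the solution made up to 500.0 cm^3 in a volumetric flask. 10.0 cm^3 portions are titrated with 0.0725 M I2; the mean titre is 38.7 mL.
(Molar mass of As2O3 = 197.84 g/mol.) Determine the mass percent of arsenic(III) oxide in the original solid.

64.8 %

As2O3 + 2 I2 + 2 H2O → As2O5 + 4 HI
n(I2) per titration = 0.0387 × 0.0725 = 2.81 × 10^-3 mol
From the 1:2 ratio, n(As2O3) in each aliquot = 1/2 × 2.81 × 10^-3 = 1.40 × 10^-3 mol
n(As2O3) in the whole flask = 1.40 × 10^-3 × 500.0/10.0 = 0.0701 mol
mass of As2O3 = 0.0701 × 197.84 = 13.9 g
% As2O3 = 13.9 / 21.4 × 100 = 64.8 %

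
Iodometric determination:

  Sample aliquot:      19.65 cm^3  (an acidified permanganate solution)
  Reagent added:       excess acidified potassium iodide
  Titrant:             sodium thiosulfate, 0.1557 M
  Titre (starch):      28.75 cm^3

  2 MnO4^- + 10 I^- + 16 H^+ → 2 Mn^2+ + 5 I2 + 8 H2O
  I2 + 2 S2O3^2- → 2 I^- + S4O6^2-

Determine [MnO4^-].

n(S2O3^2-) = 0.02875 × 0.1557 = 4.476 × 10^-3 mol
n(I2) = n(S2O3^2-)/2 = 2.238 × 10^-3 mol
From the 2:5 ratio, n(MnO4^-) in the aliquot = 2/5 × 2.238 × 10^-3 = 8.953 × 10^-4 mol
[MnO4^-] = 8.953 × 10^-4 / 0.01965 = 0.04556 mol/L

0.04556 M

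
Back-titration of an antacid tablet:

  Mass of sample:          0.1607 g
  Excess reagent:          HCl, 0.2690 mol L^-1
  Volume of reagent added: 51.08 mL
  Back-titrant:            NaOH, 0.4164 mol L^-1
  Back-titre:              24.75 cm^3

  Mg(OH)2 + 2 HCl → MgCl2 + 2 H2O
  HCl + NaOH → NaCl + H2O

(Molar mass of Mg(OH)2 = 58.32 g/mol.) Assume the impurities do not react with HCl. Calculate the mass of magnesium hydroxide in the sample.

n(HCl) added = 0.05108 × 0.2690 = 0.01374 mol
n(NaOH) used in back-titration = 0.02475 × 0.4164 = 0.01031 mol
n(HCl) left over = 0.01031 mol (1:1 ratio)
n(HCl) consumed by analyte = 0.01374 − 0.01031 = 3.435 × 10^-3 mol
From the 1:2 ratio, n(Mg(OH)2) = 1/2 × 3.435 × 10^-3 = 1.717 × 10^-3 mol
mass of Mg(OH)2 = 1.717 × 10^-3 × 58.32 = 0.1002 g

0.1002 g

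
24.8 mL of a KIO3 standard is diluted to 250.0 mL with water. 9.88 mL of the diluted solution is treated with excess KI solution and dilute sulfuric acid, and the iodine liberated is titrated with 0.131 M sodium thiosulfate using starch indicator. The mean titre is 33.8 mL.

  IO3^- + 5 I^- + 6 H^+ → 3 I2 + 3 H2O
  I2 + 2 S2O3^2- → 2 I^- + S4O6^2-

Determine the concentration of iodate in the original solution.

0.753 M

n(S2O3^2-) = 0.0338 × 0.131 = 4.43 × 10^-3 mol
n(I2) = n(S2O3^2-)/2 = 2.21 × 10^-3 mol
From the 1:3 ratio, n(IO3^-) in the aliquot = 1/3 × 2.21 × 10^-3 = 7.38 × 10^-4 mol
[IO3^-]_dilute = 7.38 × 10^-4 / 0.00988 = 0.0747 mol/L
[IO3^-]_original = 0.0747 × 250.0/24.8 = 0.753 mol/L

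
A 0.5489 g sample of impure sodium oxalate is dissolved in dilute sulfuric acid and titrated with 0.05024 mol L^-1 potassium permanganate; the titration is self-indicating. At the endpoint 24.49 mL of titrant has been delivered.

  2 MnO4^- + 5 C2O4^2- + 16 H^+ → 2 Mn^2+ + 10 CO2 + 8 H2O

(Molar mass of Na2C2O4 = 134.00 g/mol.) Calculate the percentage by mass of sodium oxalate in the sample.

75.09 %

n(KMnO4) = 0.02449 L × 0.05024 mol/L = 1.230 × 10^-3 mol
From the 5:2 ratio, n(Na2C2O4) = 5/2 × 1.230 × 10^-3 = 3.076 × 10^-3 mol
mass of Na2C2O4 = 3.076 × 10^-3 × 134.00 g/mol = 0.4122 g
% Na2C2O4 = 0.4122 / 0.5489 × 100 = 75.09 %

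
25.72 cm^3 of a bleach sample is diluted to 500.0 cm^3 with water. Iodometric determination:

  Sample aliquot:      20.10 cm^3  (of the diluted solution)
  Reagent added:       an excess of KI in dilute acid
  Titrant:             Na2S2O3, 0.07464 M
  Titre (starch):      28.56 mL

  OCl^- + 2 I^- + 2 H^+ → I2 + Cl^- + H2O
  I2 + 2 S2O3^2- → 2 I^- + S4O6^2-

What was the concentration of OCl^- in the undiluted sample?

n(S2O3^2-) = 0.02856 × 0.07464 = 2.132 × 10^-3 mol
n(I2) = n(S2O3^2-)/2 = 1.066 × 10^-3 mol
n(OCl^-) in the aliquot = 1.066 × 10^-3 mol (1:1 ratio)
[OCl^-]_dilute = 1.066 × 10^-3 / 0.02010 = 0.05303 mol/L
[OCl^-]_original = 0.05303 × 500.0/25.72 = 1.031 mol/L

1.031 M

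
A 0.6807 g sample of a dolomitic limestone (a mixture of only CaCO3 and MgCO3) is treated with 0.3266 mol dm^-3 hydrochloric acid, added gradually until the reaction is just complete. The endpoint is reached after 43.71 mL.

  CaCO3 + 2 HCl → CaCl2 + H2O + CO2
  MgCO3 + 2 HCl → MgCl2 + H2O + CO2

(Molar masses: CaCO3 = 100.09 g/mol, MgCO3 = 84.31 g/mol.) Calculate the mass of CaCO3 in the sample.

0.5005 g

n(HCl) = 0.04371 × 0.3266 = 0.01428 mol
Let x = n(CaCO3), y = n(MgCO3).
Titrant: 2x + 2y = 0.01428;  mass: 100.09x + 84.31y = 0.6807
Solving, x = 5.001 × 10^-3 mol, y = 2.137 × 10^-3 mol
mass of CaCO3 = 5.001 × 10^-3 × 100.09 = 0.5005 g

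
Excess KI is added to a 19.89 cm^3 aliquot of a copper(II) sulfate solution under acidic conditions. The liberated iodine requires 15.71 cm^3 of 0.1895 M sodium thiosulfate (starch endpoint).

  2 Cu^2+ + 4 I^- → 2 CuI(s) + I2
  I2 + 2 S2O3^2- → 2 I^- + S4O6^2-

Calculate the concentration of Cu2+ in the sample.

n(S2O3^2-) = 0.01571 × 0.1895 = 2.977 × 10^-3 mol
n(I2) = n(S2O3^2-)/2 = 1.489 × 10^-3 mol
From the 2:1 ratio, n(Cu2+) in the aliquot = 2/1 × 1.489 × 10^-3 = 2.977 × 10^-3 mol
[Cu2+] = 2.977 × 10^-3 / 0.01989 = 0.1497 mol/L

0.1497 M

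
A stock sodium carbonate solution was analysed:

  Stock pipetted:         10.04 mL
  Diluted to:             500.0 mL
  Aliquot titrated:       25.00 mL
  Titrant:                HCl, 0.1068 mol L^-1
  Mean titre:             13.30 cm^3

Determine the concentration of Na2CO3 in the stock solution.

1.415 mol/L

Na2CO3 + 2 HCl → 2 NaCl + H2O + CO2
n(HCl) = 0.01330 × 0.1068 = 1.420 × 10^-3 mol
From the 1:2 ratio, n(Na2CO3) in the aliquot = 1/2 × 1.420 × 10^-3 = 7.102 × 10^-4 mol
[Na2CO3]_dilute = 7.102 × 10^-4 / 0.02500 = 0.02841 mol/L
Dilution factor = 500.0 / 10.04 = 49.80
[Na2CO3]_stock = 0.02841 × 49.80 = 1.415 mol/L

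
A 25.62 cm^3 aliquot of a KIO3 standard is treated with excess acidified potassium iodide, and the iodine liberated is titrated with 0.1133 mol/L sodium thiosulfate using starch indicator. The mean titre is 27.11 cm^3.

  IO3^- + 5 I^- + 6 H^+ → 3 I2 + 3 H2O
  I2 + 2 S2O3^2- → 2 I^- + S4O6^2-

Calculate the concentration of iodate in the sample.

n(S2O3^2-) = 0.02711 × 0.1133 = 3.072 × 10^-3 mol
n(I2) = n(S2O3^2-)/2 = 1.536 × 10^-3 mol
From the 1:3 ratio, n(IO3^-) in the aliquot = 1/3 × 1.536 × 10^-3 = 5.119 × 10^-4 mol
[IO3^-] = 5.119 × 10^-4 / 0.02562 = 0.01998 mol/L

0.01998 mol/L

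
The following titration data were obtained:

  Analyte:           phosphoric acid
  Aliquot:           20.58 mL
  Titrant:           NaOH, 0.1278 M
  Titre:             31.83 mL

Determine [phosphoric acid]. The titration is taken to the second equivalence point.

0.09883 M

H3PO4 + 2 NaOH → Na2HPO4 + 2 H2O
n(NaOH) = 0.03183 L × 0.1278 mol/L = 4.068 × 10^-3 mol
From the 1:2 mole ratio, n(H3PO4) = 1/2 × 4.068 × 10^-3 = 2.034 × 10^-3 mol
[H3PO4] = 2.034 × 10^-3 mol / 0.02058 L = 0.09883 mol/L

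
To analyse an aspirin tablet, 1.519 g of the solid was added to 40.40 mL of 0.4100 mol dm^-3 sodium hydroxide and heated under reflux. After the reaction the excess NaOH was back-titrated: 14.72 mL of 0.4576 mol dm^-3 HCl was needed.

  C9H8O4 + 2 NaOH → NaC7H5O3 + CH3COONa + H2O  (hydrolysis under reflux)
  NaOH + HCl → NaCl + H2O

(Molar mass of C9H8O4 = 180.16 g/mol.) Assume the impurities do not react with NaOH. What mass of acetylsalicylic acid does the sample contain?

n(NaOH) added = 0.04040 × 0.4100 = 0.01656 mol
n(HCl) used in back-titration = 0.01472 × 0.4576 = 6.736 × 10^-3 mol
n(NaOH) left over = 6.736 × 10^-3 mol (1:1 ratio)
n(NaOH) consumed by analyte = 0.01656 − 6.736 × 10^-3 = 9.828 × 10^-3 mol
From the 1:2 ratio, n(C9H8O4) = 1/2 × 9.828 × 10^-3 = 4.914 × 10^-3 mol
mass of C9H8O4 = 4.914 × 10^-3 × 180.16 = 0.8853 g

0.8853 g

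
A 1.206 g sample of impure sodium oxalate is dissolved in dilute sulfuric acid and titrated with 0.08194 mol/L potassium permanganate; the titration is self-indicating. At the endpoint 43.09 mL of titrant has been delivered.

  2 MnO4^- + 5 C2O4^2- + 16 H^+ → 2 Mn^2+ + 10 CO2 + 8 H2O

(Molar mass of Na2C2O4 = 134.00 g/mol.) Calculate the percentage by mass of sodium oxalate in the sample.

98.08 %

n(KMnO4) = 0.04309 L × 0.08194 mol/L = 3.531 × 10^-3 mol
From the 5:2 ratio, n(Na2C2O4) = 5/2 × 3.531 × 10^-3 = 8.827 × 10^-3 mol
mass of Na2C2O4 = 8.827 × 10^-3 × 134.00 g/mol = 1.183 g
% Na2C2O4 = 1.183 / 1.206 × 100 = 98.08 %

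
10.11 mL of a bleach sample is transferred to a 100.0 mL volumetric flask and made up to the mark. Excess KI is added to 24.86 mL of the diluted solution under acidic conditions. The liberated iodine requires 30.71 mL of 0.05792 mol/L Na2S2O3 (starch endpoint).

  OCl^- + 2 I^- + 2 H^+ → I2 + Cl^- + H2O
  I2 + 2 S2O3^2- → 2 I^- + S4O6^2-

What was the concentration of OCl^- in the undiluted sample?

0.3539 mol/L

n(S2O3^2-) = 0.03071 × 0.05792 = 1.779 × 10^-3 mol
n(I2) = n(S2O3^2-)/2 = 8.894 × 10^-4 mol
n(OCl^-) in the aliquot = 8.894 × 10^-4 mol (1:1 ratio)
[OCl^-]_dilute = 8.894 × 10^-4 / 0.02486 = 0.03577 mol/L
[OCl^-]_original = 0.03577 × 100.0/10.11 = 0.3539 mol/L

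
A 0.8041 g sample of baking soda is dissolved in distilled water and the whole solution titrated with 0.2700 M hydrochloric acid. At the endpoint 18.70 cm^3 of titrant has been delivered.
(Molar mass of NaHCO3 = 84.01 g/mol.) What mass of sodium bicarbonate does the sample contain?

0.4242 g

NaHCO3 + HCl → NaCl + H2O + CO2
n(HCl) = 0.01870 L × 0.2700 mol/L = 5.049 × 10^-3 mol
n(NaHCO3) = 5.049 × 10^-3 mol (1:1 ratio)
mass of NaHCO3 = 5.049 × 10^-3 × 84.01 g/mol = 0.4242 g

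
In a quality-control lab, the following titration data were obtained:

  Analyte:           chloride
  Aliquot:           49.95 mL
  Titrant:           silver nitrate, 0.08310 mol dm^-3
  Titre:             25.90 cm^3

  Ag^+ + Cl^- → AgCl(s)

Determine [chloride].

0.04309 mol/L

n(AgNO3) = 0.02590 L × 0.08310 mol/L = 2.152 × 10^-3 mol
n(Cl-) = 2.152 × 10^-3 mol (1:1 mole ratio)
[Cl-] = 2.152 × 10^-3 mol / 0.04995 L = 0.04309 mol/L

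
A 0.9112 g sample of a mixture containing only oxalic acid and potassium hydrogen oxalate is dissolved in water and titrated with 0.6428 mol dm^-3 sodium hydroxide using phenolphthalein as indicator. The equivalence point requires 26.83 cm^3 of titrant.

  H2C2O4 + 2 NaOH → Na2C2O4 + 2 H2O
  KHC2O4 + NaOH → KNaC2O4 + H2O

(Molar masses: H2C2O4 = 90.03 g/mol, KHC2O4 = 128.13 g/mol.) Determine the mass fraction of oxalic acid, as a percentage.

77.18 %

n(NaOH) = 0.02683 × 0.6428 = 0.01725 mol
Let x = n(H2C2O4), y = n(KHC2O4).
Titrant: 2x + 1y = 0.01725;  mass: 90.03x + 128.13y = 0.9112
Solving, x = 7.812 × 10^-3 mol, y = 1.623 × 10^-3 mol
mass of H2C2O4 = 7.812 × 10^-3 × 90.03 = 0.7033 g
% H2C2O4 = 0.7033 / 0.9112 × 100 = 77.18 %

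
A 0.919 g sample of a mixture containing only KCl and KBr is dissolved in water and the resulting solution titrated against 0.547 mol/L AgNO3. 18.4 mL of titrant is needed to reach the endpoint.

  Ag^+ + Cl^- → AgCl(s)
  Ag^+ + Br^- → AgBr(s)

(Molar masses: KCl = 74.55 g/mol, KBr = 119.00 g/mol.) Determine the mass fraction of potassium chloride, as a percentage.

50.9 %

n(AgNO3) = 0.0184 × 0.547 = 0.0101 mol
Let x = n(KCl), y = n(KBr).
Titrant: 1x + 1y = 0.0101;  mass: 74.55x + 119.00y = 0.919
Solving, x = 6.27 × 10^-3 mol, y = 3.79 × 10^-3 mol
mass of KCl = 6.27 × 10^-3 × 74.55 = 0.467 g
% KCl = 0.467 / 0.919 × 100 = 50.9 %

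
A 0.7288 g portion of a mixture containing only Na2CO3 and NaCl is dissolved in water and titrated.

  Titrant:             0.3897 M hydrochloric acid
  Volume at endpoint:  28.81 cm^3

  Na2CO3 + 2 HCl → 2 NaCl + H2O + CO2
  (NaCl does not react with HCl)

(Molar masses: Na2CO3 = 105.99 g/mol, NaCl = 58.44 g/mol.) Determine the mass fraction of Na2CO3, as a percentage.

n(HCl) = 0.02881 × 0.3897 = 0.01123 mol
Let x = n(Na2CO3), y = n(NaCl).
Titrant: 2x = 0.01123;  mass: 105.99x + 58.44y = 0.7288
Solving, x = 5.614 × 10^-3 mol, y = 2.290 × 10^-3 mol
mass of Na2CO3 = 5.614 × 10^-3 × 105.99 = 0.5950 g
% Na2CO3 = 0.5950 / 0.7288 × 100 = 81.64 %

81.64 %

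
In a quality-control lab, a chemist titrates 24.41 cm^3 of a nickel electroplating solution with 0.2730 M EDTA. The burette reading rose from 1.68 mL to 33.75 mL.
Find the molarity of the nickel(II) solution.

0.3587 M

Ni^2+ + EDTA^4- → [Ni(EDTA)]^2-
n(EDTA) = 0.03207 L × 0.2730 mol/L = 8.755 × 10^-3 mol
n(Ni2+) = 8.755 × 10^-3 mol (1:1 mole ratio)
[Ni2+] = 8.755 × 10^-3 mol / 0.02441 L = 0.3587 mol/L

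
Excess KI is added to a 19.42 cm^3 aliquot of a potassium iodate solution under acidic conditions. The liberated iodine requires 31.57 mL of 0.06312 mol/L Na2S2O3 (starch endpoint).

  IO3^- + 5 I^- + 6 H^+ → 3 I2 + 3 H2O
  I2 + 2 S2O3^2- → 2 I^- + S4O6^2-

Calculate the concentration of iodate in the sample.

n(S2O3^2-) = 0.03157 × 0.06312 = 1.993 × 10^-3 mol
n(I2) = n(S2O3^2-)/2 = 9.963 × 10^-4 mol
From the 1:3 ratio, n(IO3^-) in the aliquot = 1/3 × 9.963 × 10^-4 = 3.321 × 10^-4 mol
[IO3^-] = 3.321 × 10^-4 / 0.01942 = 0.01710 mol/L

0.01710 mol/L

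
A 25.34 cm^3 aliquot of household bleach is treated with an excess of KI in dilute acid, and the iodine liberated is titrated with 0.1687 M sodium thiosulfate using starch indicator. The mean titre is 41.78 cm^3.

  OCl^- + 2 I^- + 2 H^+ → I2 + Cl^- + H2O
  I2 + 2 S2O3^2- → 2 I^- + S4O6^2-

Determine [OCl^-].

n(S2O3^2-) = 0.04178 × 0.1687 = 7.048 × 10^-3 mol
n(I2) = n(S2O3^2-)/2 = 3.524 × 10^-3 mol
n(OCl^-) in the aliquot = 3.524 × 10^-3 mol (1:1 ratio)
[OCl^-] = 3.524 × 10^-3 / 0.02534 = 0.1391 mol/L

0.1391 M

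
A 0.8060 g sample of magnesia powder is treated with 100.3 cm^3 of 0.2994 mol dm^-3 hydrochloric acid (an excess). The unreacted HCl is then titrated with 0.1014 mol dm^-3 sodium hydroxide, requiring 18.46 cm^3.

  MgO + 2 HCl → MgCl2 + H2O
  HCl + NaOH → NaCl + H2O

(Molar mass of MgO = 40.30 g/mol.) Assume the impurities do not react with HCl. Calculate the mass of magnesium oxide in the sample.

0.5674 g

n(HCl) added = 0.1003 × 0.2994 = 0.03003 mol
n(NaOH) used in back-titration = 0.01846 × 0.1014 = 1.872 × 10^-3 mol
n(HCl) left over = 1.872 × 10^-3 mol (1:1 ratio)
n(HCl) consumed by analyte = 0.03003 − 1.872 × 10^-3 = 0.02816 mol
From the 1:2 ratio, n(MgO) = 1/2 × 0.02816 = 0.01408 mol
mass of MgO = 0.01408 × 40.30 = 0.5674 g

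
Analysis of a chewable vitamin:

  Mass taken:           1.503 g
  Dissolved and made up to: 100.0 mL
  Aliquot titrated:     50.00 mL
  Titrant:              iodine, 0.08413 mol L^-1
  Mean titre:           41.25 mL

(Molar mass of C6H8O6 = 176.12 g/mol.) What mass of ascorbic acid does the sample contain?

1.222 g

C6H8O6 + I2 → C6H6O6 + 2 HI
n(I2) per titration = 0.04125 × 0.08413 = 3.470 × 10^-3 mol
n(C6H8O6) in each aliquot = 3.470 × 10^-3 mol (1:1 ratio)
n(C6H8O6) in the whole flask = 3.470 × 10^-3 × 100.0/50.00 = 6.941 × 10^-3 mol
mass of C6H8O6 = 6.941 × 10^-3 × 176.12 = 1.222 g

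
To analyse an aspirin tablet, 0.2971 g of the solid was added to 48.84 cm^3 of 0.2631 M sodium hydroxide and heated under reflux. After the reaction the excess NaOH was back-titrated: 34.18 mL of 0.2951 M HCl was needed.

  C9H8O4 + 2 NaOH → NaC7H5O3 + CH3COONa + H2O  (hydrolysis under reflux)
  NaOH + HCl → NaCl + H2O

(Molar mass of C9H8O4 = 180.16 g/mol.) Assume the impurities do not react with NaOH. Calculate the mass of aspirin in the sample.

0.2489 g

n(NaOH) added = 0.04884 × 0.2631 = 0.01285 mol
n(HCl) used in back-titration = 0.03418 × 0.2951 = 0.01009 mol
n(NaOH) left over = 0.01009 mol (1:1 ratio)
n(NaOH) consumed by analyte = 0.01285 − 0.01009 = 2.763 × 10^-3 mol
From the 1:2 ratio, n(C9H8O4) = 1/2 × 2.763 × 10^-3 = 1.382 × 10^-3 mol
mass of C9H8O4 = 1.382 × 10^-3 × 180.16 = 0.2489 g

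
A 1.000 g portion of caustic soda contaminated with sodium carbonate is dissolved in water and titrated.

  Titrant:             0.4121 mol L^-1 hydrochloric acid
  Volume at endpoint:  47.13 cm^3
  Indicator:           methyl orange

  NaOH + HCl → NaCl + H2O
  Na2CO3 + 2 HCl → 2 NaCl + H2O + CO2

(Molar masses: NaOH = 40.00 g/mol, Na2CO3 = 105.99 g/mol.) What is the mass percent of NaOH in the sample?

n(HCl) = 0.04713 × 0.4121 = 0.01942 mol
Let x = n(NaOH), y = n(Na2CO3).
Titrant: 1x + 2y = 0.01942;  mass: 40.00x + 105.99y = 1.000
Solving, x = 2.253 × 10^-3 mol, y = 8.584 × 10^-3 mol
mass of NaOH = 2.253 × 10^-3 × 40.00 = 0.09014 g
% NaOH = 0.09014 / 1.000 × 100 = 9.014 %

9.014 %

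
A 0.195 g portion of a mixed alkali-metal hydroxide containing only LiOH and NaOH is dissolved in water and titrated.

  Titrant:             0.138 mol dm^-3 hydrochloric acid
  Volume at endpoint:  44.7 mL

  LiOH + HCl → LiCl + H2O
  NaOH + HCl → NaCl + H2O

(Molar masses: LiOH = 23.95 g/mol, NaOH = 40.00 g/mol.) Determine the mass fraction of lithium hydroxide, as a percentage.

39.6 %

n(HCl) = 0.0447 × 0.138 = 6.17 × 10^-3 mol
Let x = n(LiOH), y = n(NaOH).
Titrant: 1x + 1y = 6.17 × 10^-3;  mass: 23.95x + 40.00y = 0.195
Solving, x = 3.22 × 10^-3 mol, y = 2.94 × 10^-3 mol
mass of LiOH = 3.22 × 10^-3 × 23.95 = 0.0772 g
% LiOH = 0.0772 / 0.195 × 100 = 39.6 %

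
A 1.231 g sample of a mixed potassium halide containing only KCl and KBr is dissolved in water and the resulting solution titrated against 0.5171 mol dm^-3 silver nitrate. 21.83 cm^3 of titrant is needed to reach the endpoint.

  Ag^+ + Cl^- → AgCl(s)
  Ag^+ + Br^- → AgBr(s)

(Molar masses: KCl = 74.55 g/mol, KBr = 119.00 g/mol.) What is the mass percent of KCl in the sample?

15.30 %

n(AgNO3) = 0.02183 × 0.5171 = 0.01129 mol
Let x = n(KCl), y = n(KBr).
Titrant: 1x + 1y = 0.01129;  mass: 74.55x + 119.00y = 1.231
Solving, x = 2.527 × 10^-3 mol, y = 8.762 × 10^-3 mol
mass of KCl = 2.527 × 10^-3 × 74.55 = 0.1884 g
% KCl = 0.1884 / 1.231 × 100 = 15.30 %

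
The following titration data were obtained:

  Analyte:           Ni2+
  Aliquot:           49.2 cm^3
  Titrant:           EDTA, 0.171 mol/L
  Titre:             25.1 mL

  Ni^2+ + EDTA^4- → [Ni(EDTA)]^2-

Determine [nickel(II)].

0.0872 mol/L

n(EDTA) = 0.0251 L × 0.171 mol/L = 4.29 × 10^-3 mol
n(Ni2+) = 4.29 × 10^-3 mol (1:1 mole ratio)
[Ni2+] = 4.29 × 10^-3 mol / 0.0492 L = 0.0872 mol/L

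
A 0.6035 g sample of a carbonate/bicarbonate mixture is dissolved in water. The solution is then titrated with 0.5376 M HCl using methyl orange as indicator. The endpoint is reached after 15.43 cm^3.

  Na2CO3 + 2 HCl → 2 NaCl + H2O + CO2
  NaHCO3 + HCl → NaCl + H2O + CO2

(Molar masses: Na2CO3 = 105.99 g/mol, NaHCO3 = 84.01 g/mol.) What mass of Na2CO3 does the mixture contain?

0.1596 g

n(HCl) = 0.01543 × 0.5376 = 8.295 × 10^-3 mol
Let x = n(Na2CO3), y = n(NaHCO3).
Titrant: 2x + 1y = 8.295 × 10^-3;  mass: 105.99x + 84.01y = 0.6035
Solving, x = 1.505 × 10^-3 mol, y = 5.284 × 10^-3 mol
mass of Na2CO3 = 1.505 × 10^-3 × 105.99 = 0.1596 g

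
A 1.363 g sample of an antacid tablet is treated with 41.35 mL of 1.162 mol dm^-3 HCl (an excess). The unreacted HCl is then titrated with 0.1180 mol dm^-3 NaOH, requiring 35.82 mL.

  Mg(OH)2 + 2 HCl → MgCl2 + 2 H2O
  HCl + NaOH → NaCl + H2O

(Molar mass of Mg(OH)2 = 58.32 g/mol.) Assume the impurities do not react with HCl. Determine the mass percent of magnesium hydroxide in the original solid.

n(HCl) added = 0.04135 × 1.162 = 0.04805 mol
n(NaOH) used in back-titration = 0.03582 × 0.1180 = 4.227 × 10^-3 mol
n(HCl) left over = 4.227 × 10^-3 mol (1:1 ratio)
n(HCl) consumed by analyte = 0.04805 − 4.227 × 10^-3 = 0.04382 mol
From the 1:2 ratio, n(Mg(OH)2) = 1/2 × 0.04382 = 0.02191 mol
mass of Mg(OH)2 = 0.02191 × 58.32 = 1.278 g
% Mg(OH)2 = 1.278 / 1.363 × 100 = 93.75 %

93.75 %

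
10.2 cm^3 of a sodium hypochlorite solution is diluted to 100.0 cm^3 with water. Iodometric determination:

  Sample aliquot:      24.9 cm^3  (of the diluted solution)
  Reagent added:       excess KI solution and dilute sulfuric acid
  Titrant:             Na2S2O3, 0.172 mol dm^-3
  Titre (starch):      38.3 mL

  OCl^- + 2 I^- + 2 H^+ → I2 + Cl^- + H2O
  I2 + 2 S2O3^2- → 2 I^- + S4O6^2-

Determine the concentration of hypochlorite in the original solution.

n(S2O3^2-) = 0.0383 × 0.172 = 6.59 × 10^-3 mol
n(I2) = n(S2O3^2-)/2 = 3.29 × 10^-3 mol
n(OCl^-) in the aliquot = 3.29 × 10^-3 mol (1:1 ratio)
[OCl^-]_dilute = 3.29 × 10^-3 / 0.0249 = 0.132 mol/L
[OCl^-]_original = 0.132 × 100.0/10.2 = 1.30 mol/L

1.30 mol/L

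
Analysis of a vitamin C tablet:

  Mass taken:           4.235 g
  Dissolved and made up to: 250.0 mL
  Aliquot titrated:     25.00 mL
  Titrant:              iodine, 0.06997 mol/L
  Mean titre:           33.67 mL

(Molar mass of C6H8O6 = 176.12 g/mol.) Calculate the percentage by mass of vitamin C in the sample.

97.97 %

C6H8O6 + I2 → C6H6O6 + 2 HI
n(I2) per titration = 0.03367 × 0.06997 = 2.356 × 10^-3 mol
n(C6H8O6) in each aliquot = 2.356 × 10^-3 mol (1:1 ratio)
n(C6H8O6) in the whole flask = 2.356 × 10^-3 × 250.0/25.00 = 0.02356 mol
mass of C6H8O6 = 0.02356 × 176.12 = 4.149 g
% C6H8O6 = 4.149 / 4.235 × 100 = 97.97 %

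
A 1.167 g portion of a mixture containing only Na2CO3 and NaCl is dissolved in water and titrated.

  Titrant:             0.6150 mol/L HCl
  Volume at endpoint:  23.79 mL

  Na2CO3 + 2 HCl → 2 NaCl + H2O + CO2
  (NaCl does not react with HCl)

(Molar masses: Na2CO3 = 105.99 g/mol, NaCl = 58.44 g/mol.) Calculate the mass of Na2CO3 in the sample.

n(HCl) = 0.02379 × 0.6150 = 0.01463 mol
Let x = n(Na2CO3), y = n(NaCl).
Titrant: 2x = 0.01463;  mass: 105.99x + 58.44y = 1.167
Solving, x = 7.315 × 10^-3 mol, y = 6.702 × 10^-3 mol
mass of Na2CO3 = 7.315 × 10^-3 × 105.99 = 0.7754 g

0.7754 g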